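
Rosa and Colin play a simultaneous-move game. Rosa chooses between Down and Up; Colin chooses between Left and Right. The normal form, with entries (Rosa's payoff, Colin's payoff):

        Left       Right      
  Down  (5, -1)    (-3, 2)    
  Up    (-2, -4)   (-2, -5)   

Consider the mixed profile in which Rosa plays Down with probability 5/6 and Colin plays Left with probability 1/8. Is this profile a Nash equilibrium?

Given Rosa's mix p = 5/6, Colin's payoff from Left is -3/2 but from Right is 5/6. Colin strictly prefers Right, so Colin would not mix.
So the proposed profile is not a Nash equilibrium.

No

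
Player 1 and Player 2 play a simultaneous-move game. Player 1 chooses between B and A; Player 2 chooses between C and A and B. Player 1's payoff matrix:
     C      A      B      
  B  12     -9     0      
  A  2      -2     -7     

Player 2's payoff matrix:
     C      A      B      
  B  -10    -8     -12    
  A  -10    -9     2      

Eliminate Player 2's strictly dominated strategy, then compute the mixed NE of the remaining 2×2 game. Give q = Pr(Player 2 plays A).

q = 1/2

Player 2's strategy C is strictly dominated by A: -8 > -10 and -9 > -10. Eliminate C.
Player 1's indifference between B and A determines Player 2's mixing probability q:
  Player 1's payoff to B: q·(-9) + (1−q)·0 = -9q
  Player 1's payoff to A: q·(-2) + (1−q)·(-7) = 5q - 7
  -9q = 5q - 7  ⇒  -14q = -7  ⇒  q = 1/2.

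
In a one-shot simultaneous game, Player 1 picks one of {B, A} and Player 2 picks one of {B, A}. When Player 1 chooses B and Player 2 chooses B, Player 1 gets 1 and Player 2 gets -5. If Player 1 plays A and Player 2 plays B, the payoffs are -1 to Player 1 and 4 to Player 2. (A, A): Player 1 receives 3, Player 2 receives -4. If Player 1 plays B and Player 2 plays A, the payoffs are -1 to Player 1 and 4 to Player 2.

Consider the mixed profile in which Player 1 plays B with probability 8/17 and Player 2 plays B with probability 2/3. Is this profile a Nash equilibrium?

Yes

Check Player 2's indifference given Player 1's mix p = 8/17:
  payoff from B = -4/17; payoff from A = -4/17 — equal.
Check Player 1's indifference given Player 2's mix q = 2/3:
  payoff from B = 1/3; payoff from A = 1/3 — equal.
Both players are indifferent, so neither can profitably deviate.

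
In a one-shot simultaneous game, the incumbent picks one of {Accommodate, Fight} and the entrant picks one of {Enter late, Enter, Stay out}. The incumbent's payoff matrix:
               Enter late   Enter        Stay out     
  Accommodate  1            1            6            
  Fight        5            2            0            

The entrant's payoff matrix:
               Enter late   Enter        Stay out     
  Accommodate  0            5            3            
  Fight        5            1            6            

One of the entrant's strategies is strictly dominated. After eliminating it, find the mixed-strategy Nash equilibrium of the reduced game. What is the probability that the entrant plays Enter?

q = 6/7

The entrant's strategy Enter late is strictly dominated by Stay out: 3 > 0 and 6 > 5. Eliminate Enter late.
The entrant's mix must leave the incumbent indifferent between Accommodate and Fight.
  the incumbent's payoff from Accommodate: q·1 + (1−q)·6 = -5q + 6
  the incumbent's payoff from Fight: q·2 + (1−q)·0 = 2q
  -5q + 6 = 2q  ⇒  -7q = -6  ⇒  q = 6/7.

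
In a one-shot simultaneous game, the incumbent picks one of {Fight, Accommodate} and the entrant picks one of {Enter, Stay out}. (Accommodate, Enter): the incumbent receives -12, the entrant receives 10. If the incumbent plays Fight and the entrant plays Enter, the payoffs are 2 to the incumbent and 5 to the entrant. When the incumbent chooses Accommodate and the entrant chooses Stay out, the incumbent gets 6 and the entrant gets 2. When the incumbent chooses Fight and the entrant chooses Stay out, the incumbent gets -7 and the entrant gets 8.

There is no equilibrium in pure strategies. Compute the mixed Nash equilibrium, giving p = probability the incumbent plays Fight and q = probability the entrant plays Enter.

Set the entrant's expected payoff from Enter equal to that from Stay out:
  the entrant's payoff to Enter: p·5 + (1−p)·10 = -5p + 10
  the entrant's payoff to Stay out: p·8 + (1−p)·2 = 6p + 2
  -5p + 10 = 6p + 2  ⇒  -11p = -8  ⇒  p = 8/11.
Set the incumbent's expected payoff from Fight equal to that from Accommodate:
  the incumbent's payoff to Fight: q·2 + (1−q)·(-7) = 9q - 7
  the incumbent's payoff to Accommodate: q·(-12) + (1−q)·6 = -18q + 6
  9q - 7 = -18q + 6  ⇒  27q = 13  ⇒  q = 13/27.

p = 8/11, q = 13/27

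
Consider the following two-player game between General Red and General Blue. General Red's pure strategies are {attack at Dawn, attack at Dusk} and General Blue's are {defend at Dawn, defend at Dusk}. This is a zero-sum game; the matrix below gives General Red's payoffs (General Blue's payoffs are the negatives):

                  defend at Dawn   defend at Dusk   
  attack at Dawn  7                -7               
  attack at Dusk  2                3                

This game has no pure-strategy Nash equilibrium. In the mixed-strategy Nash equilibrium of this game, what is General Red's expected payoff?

7/3

General Blue's mix must leave General Red indifferent between attack at Dawn and attack at Dusk.
  General Red's expected payoff from attack at Dawn: q·7 + (1−q)·(-7) = 14q - 7
  General Red's expected payoff from attack at Dusk: q·2 + (1−q)·3 = -q + 3
  14q - 7 = -q + 3  ⇒  15q = 10  ⇒  q = 2/3.
At equilibrium General Red is indifferent across rows, so General Red's payoff equals the payoff from attack at Dawn: (2/3)·7 + (1/3)·(-7) = 7/3.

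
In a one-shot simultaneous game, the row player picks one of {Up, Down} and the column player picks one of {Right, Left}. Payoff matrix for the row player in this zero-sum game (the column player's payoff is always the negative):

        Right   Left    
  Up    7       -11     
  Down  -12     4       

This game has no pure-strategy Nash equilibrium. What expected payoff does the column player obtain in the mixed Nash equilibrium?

In a mixed equilibrium the column player is indifferent between Right and Left; this condition fixes p.
  the column player's payoff from Right: p·(-7) + (1−p)·12 = -19p + 12
  the column player's payoff from Left: p·11 + (1−p)·(-4) = 15p - 4
  -19p + 12 = 15p - 4  ⇒  -34p = -16  ⇒  p = 8/17.
At equilibrium the column player is indifferent across columns, so the column player's payoff equals the payoff from Right: (8/17)·(-7) + (9/17)·12 = 52/17.

52/17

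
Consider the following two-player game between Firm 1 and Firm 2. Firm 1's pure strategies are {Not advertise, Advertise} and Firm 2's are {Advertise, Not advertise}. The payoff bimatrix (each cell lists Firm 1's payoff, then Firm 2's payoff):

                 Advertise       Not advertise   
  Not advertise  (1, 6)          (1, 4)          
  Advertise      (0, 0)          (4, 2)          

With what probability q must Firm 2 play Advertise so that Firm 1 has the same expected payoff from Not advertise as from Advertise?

q = 3/4

In a mixed equilibrium Firm 1 is indifferent between Not advertise and Advertise; this condition fixes q.
  Firm 1's payoff to Not advertise: q·1 + (1−q)·1 = 1
  Firm 1's payoff to Advertise: q·0 + (1−q)·4 = -4q + 4
  1 = -4q + 4  ⇒  4q = 3  ⇒  q = 3/4.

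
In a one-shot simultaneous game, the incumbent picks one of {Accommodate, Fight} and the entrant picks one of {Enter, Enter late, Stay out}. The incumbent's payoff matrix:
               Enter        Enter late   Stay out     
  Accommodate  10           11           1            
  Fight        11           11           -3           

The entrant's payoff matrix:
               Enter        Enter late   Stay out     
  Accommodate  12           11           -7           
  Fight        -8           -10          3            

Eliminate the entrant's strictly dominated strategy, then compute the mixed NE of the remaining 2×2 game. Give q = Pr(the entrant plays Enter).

The entrant's strategy Enter late is strictly dominated by Enter: 12 > 11 and -8 > -10. Eliminate Enter late.
For the incumbent to be willing to mix, the incumbent must be indifferent between Accommodate and Fight, which pins down the entrant's mix.
  the incumbent's payoff from Accommodate: q·10 + (1−q)·1 = 9q + 1
  the incumbent's payoff from Fight: q·11 + (1−q)·(-3) = 14q - 3
  9q + 1 = 14q - 3  ⇒  -5q = -4  ⇒  q = 4/5.

q = 4/5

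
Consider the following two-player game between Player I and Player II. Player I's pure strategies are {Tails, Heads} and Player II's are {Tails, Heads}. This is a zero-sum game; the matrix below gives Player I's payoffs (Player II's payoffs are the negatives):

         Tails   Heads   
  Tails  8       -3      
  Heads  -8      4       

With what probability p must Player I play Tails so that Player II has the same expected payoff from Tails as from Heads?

Player II's indifference between Tails and Heads determines Player I's mixing probability p:
  Player II's expected payoff from Tails: p·(-8) + (1−p)·8 = -16p + 8
  Player II's expected payoff from Heads: p·3 + (1−p)·(-4) = 7p - 4
  -16p + 8 = 7p - 4  ⇒  -23p = -12  ⇒  p = 12/23.

p = 12/23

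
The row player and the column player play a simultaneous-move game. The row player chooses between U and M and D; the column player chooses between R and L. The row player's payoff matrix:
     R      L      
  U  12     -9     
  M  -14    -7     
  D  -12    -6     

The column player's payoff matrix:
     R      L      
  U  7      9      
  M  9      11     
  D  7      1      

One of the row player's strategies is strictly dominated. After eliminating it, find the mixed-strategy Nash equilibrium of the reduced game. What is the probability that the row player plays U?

p = 3/4

The row player's strategy M is strictly dominated by D: -12 > -14 and -6 > -7. Eliminate M.
The row player's mix must leave the column player indifferent between R and L.
  the column player's payoff to R: p·7 + (1−p)·7 = 7
  the column player's payoff to L: p·9 + (1−p)·1 = 8p + 1
  7 = 8p + 1  ⇒  -8p = -6  ⇒  p = 3/4.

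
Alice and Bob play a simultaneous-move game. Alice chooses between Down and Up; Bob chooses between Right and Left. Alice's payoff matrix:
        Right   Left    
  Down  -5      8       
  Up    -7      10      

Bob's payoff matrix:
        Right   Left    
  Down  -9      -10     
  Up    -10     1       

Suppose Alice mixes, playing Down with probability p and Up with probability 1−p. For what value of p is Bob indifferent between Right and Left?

p = 11/12

Alice's mix must leave Bob indifferent between Right and Left.
  Bob's payoff to Right: p·(-9) + (1−p)·(-10) = p - 10
  Bob's payoff to Left: p·(-10) + (1−p)·1 = -11p + 1
  p - 10 = -11p + 1  ⇒  12p = 11  ⇒  p = 11/12.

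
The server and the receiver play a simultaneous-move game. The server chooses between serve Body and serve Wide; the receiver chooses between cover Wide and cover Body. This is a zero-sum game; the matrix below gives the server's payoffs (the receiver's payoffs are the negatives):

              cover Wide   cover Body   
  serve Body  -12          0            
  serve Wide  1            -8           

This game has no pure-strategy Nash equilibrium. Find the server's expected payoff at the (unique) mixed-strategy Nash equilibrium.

-32/7

For the server to be willing to mix, the server must be indifferent between serve Body and serve Wide, which pins down the receiver's mix.
  the server's payoff to serve Body: q·(-12) + (1−q)·0 = -12q
  the server's payoff to serve Wide: q·1 + (1−q)·(-8) = 9q - 8
  -12q = 9q - 8  ⇒  -21q = -8  ⇒  q = 8/21.
At equilibrium the server is indifferent across rows, so the server's payoff equals the payoff from serve Body: (8/21)·(-12) + (13/21)·0 = -32/7.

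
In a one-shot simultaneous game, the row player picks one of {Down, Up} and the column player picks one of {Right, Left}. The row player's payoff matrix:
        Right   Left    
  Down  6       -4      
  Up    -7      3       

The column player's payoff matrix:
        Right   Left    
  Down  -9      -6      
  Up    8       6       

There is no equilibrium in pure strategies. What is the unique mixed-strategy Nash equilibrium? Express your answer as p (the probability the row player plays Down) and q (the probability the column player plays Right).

Set the column player's expected payoff from Right equal to that from Left:
  the column player's expected payoff from Right: p·(-9) + (1−p)·8 = -17p + 8
  the column player's expected payoff from Left: p·(-6) + (1−p)·6 = -12p + 6
  -17p + 8 = -12p + 6  ⇒  -5p = -2  ⇒  p = 2/5.
For the row player to be willing to mix, the row player must be indifferent between Down and Up, which pins down the column player's mix.
  the row player's expected payoff from Down: q·6 + (1−q)·(-4) = 10q - 4
  the row player's expected payoff from Up: q·(-7) + (1−q)·3 = -10q + 3
  10q - 4 = -10q + 3  ⇒  20q = 7  ⇒  q = 7/20.

p = 2/5, q = 7/20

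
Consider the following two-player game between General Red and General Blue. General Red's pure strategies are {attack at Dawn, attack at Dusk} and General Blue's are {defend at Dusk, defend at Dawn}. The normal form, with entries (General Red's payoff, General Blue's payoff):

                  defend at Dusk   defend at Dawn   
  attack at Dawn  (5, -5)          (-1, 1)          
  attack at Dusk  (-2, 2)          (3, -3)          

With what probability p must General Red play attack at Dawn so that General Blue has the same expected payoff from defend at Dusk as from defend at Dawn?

p = 5/11

General Blue's indifference between defend at Dusk and defend at Dawn determines General Red's mixing probability p:
  General Blue's payoff from defend at Dusk: p·(-5) + (1−p)·2 = -7p + 2
  General Blue's payoff from defend at Dawn: p·1 + (1−p)·(-3) = 4p - 3
  -7p + 2 = 4p - 3  ⇒  -11p = -5  ⇒  p = 5/11.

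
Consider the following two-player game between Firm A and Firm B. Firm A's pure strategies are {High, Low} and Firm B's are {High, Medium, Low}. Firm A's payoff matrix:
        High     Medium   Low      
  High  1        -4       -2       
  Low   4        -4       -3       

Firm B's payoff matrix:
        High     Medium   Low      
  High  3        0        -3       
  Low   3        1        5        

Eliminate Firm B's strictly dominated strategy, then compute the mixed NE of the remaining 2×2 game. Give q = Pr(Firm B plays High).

q = 1/4

Firm B's strategy Medium is strictly dominated by High: 3 > 0 and 3 > 1. Eliminate Medium.
Set Firm A's expected payoff from High equal to that from Low:
  Firm A's payoff to High: q·1 + (1−q)·(-2) = 3q - 2
  Firm A's payoff to Low: q·4 + (1−q)·(-3) = 7q - 3
  3q - 2 = 7q - 3  ⇒  -4q = -1  ⇒  q = 1/4.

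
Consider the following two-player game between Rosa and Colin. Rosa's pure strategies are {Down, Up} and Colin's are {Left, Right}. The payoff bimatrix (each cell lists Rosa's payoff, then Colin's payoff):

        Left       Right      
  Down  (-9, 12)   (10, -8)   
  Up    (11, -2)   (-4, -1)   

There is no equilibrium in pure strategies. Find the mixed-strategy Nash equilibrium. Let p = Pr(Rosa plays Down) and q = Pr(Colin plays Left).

p = 1/21, q = 7/17

In a mixed equilibrium Colin is indifferent between Left and Right; this condition fixes p.
  Colin's payoff from Left: p·12 + (1−p)·(-2) = 14p - 2
  Colin's payoff from Right: p·(-8) + (1−p)·(-1) = -7p - 1
  14p - 2 = -7p - 1  ⇒  21p = 1  ⇒  p = 1/21.
Set Rosa's expected payoff from Down equal to that from Up:
  Rosa's expected payoff from Down: q·(-9) + (1−q)·10 = -19q + 10
  Rosa's expected payoff from Up: q·11 + (1−q)·(-4) = 15q - 4
  -19q + 10 = 15q - 4  ⇒  -34q = -14  ⇒  q = 7/17.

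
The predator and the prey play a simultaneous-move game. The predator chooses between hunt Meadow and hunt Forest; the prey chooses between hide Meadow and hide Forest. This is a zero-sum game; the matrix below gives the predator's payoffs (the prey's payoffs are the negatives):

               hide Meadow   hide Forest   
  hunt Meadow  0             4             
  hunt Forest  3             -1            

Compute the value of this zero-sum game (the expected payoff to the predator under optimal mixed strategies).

The predator's indifference between hunt Meadow and hunt Forest determines the prey's mixing probability q:
  the predator's payoff to hunt Meadow: q·0 + (1−q)·4 = -4q + 4
  the predator's payoff to hunt Forest: q·3 + (1−q)·(-1) = 4q - 1
  -4q + 4 = 4q - 1  ⇒  -8q = -5  ⇒  q = 5/8.
The value is the predator's expected payoff against this mix (using hunt Meadow): (5/8)·0 + (3/8)·4 = 3/2.

v = 3/2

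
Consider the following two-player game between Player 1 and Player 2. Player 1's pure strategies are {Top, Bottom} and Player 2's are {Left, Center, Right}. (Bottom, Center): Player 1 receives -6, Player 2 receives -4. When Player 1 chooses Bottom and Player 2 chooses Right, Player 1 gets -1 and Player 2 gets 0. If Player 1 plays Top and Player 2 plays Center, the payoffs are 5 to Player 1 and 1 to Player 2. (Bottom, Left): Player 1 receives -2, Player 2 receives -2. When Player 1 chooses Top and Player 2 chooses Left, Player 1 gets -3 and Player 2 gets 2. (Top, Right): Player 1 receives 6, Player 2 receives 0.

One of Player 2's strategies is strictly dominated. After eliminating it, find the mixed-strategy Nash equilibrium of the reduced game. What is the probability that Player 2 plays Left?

q = 7/8

Player 2's strategy Center is strictly dominated by Left: 2 > 1 and -2 > -4. Eliminate Center.
In a mixed equilibrium Player 1 is indifferent between Top and Bottom; this condition fixes q.
  Player 1's payoff from Top: q·(-3) + (1−q)·6 = -9q + 6
  Player 1's payoff from Bottom: q·(-2) + (1−q)·(-1) = -q - 1
  -9q + 6 = -q - 1  ⇒  -8q = -7  ⇒  q = 7/8.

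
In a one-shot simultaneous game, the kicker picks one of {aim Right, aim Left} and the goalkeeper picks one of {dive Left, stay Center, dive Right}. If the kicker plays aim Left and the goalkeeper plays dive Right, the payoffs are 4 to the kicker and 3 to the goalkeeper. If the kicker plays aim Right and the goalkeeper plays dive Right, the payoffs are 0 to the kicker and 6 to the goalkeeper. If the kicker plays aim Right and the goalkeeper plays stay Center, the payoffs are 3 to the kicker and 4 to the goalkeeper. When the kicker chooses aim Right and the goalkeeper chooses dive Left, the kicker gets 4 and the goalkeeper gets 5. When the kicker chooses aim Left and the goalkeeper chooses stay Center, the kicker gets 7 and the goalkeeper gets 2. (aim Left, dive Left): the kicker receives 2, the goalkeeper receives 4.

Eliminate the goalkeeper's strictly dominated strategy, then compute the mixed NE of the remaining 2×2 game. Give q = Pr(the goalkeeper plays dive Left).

The goalkeeper's strategy stay Center is strictly dominated by dive Left: 5 > 4 and 4 > 2. Eliminate stay Center.
The goalkeeper's mix must leave the kicker indifferent between aim Right and aim Left.
  the kicker's expected payoff from aim Right: q·4 + (1−q)·0 = 4q
  the kicker's expected payoff from aim Left: q·2 + (1−q)·4 = -2q + 4
  4q = -2q + 4  ⇒  6q = 4  ⇒  q = 2/3.

q = 2/3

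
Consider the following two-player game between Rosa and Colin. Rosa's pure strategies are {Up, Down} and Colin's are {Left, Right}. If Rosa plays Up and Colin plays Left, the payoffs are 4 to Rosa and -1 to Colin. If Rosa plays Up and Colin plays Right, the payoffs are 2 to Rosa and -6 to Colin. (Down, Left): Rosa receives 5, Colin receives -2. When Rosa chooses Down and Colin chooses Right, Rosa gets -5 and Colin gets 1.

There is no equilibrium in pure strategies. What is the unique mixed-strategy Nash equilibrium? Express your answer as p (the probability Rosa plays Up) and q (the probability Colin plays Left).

p = 3/8, q = 7/8

Rosa's mix must leave Colin indifferent between Left and Right.
  Colin's payoff from Left: p·(-1) + (1−p)·(-2) = p - 2
  Colin's payoff from Right: p·(-6) + (1−p)·1 = -7p + 1
  p - 2 = -7p + 1  ⇒  8p = 3  ⇒  p = 3/8.
In a mixed equilibrium Rosa is indifferent between Up and Down; this condition fixes q.
  Rosa's payoff from Up: q·4 + (1−q)·2 = 2q + 2
  Rosa's payoff from Down: q·5 + (1−q)·(-5) = 10q - 5
  2q + 2 = 10q - 5  ⇒  -8q = -7  ⇒  q = 7/8.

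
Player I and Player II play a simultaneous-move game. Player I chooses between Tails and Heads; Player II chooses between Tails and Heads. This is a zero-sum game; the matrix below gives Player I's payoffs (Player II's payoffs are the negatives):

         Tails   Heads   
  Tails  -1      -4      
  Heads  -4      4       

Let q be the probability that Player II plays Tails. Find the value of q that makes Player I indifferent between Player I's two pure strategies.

q = 8/11

Set Player I's expected payoff from Tails equal to that from Heads:
  Player I's payoff from Tails: q·(-1) + (1−q)·(-4) = 3q - 4
  Player I's payoff from Heads: q·(-4) + (1−q)·4 = -8q + 4
  3q - 4 = -8q + 4  ⇒  11q = 8  ⇒  q = 8/11.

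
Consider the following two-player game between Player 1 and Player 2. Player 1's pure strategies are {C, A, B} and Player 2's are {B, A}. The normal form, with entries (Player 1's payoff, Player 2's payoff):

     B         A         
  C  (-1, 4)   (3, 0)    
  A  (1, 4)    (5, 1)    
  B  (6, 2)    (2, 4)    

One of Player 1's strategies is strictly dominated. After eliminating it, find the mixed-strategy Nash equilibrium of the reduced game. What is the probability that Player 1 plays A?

Player 1's strategy C is strictly dominated by A: 1 > -1 and 5 > 3. Eliminate C.
Player 2's indifference between B and A determines Player 1's mixing probability p:
  Player 2's expected payoff from B: p·4 + (1−p)·2 = 2p + 2
  Player 2's expected payoff from A: p·1 + (1−p)·4 = -3p + 4
  2p + 2 = -3p + 4  ⇒  5p = 2  ⇒  p = 2/5.

p = 2/5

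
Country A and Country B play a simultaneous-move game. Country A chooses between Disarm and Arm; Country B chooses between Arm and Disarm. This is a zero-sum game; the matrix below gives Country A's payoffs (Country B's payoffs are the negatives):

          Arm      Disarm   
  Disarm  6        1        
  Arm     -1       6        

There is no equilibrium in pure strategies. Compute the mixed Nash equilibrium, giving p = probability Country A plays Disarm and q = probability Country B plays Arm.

p = 7/12, q = 5/12

In a mixed equilibrium Country B is indifferent between Arm and Disarm; this condition fixes p.
  Country B's payoff from Arm: p·(-6) + (1−p)·1 = -7p + 1
  Country B's payoff from Disarm: p·(-1) + (1−p)·(-6) = 5p - 6
  -7p + 1 = 5p - 6  ⇒  -12p = -7  ⇒  p = 7/12.
For Country A to be willing to mix, Country A must be indifferent between Disarm and Arm, which pins down Country B's mix.
  Country A's expected payoff from Disarm: q·6 + (1−q)·1 = 5q + 1
  Country A's expected payoff from Arm: q·(-1) + (1−q)·6 = -7q + 6
  5q + 1 = -7q + 6  ⇒  12q = 5  ⇒  q = 5/12.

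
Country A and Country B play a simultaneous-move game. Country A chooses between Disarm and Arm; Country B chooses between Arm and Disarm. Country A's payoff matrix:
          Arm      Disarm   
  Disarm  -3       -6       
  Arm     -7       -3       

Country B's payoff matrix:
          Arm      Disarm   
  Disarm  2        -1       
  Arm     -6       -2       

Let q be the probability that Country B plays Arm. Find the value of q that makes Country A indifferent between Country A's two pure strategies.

q = 3/7

Set Country A's expected payoff from Disarm equal to that from Arm:
  Country A's expected payoff from Disarm: q·(-3) + (1−q)·(-6) = 3q - 6
  Country A's expected payoff from Arm: q·(-7) + (1−q)·(-3) = -4q - 3
  3q - 6 = -4q - 3  ⇒  7q = 3  ⇒  q = 3/7.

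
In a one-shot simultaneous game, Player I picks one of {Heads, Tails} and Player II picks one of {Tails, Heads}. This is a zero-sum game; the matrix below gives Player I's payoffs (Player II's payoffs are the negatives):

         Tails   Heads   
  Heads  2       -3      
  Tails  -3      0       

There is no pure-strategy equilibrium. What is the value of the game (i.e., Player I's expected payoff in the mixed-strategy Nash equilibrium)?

In a mixed equilibrium Player I is indifferent between Heads and Tails; this condition fixes q.
  Player I's expected payoff from Heads: q·2 + (1−q)·(-3) = 5q - 3
  Player I's expected payoff from Tails: q·(-3) + (1−q)·0 = -3q
  5q - 3 = -3q  ⇒  8q = 3  ⇒  q = 3/8.
The value is Player I's expected payoff against this mix (using Heads): (3/8)·2 + (5/8)·(-3) = -9/8.

v = -9/8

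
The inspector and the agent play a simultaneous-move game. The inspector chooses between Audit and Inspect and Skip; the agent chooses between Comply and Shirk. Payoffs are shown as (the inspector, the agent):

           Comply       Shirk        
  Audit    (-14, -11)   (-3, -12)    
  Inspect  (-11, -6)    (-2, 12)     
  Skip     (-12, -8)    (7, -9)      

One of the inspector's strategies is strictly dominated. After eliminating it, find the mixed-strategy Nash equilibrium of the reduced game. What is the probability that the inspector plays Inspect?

p = 1/19

The inspector's strategy Audit is strictly dominated by Inspect: -11 > -14 and -2 > -3. Eliminate Audit.
Set the agent's expected payoff from Comply equal to that from Shirk:
  the agent's payoff to Comply: p·(-6) + (1−p)·(-8) = 2p - 8
  the agent's payoff to Shirk: p·12 + (1−p)·(-9) = 21p - 9
  2p - 8 = 21p - 9  ⇒  -19p = -1  ⇒  p = 1/19.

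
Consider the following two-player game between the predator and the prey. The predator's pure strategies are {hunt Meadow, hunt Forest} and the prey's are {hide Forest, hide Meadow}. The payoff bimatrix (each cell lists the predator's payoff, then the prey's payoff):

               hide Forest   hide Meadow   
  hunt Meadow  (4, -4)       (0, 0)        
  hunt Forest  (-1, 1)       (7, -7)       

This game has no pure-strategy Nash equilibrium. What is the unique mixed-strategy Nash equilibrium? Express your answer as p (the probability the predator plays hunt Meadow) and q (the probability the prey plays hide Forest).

p = 2/3, q = 7/12

Set the prey's expected payoff from hide Forest equal to that from hide Meadow:
  the prey's payoff from hide Forest: p·(-4) + (1−p)·1 = -5p + 1
  the prey's payoff from hide Meadow: p·0 + (1−p)·(-7) = 7p - 7
  -5p + 1 = 7p - 7  ⇒  -12p = -8  ⇒  p = 2/3.
In a mixed equilibrium the predator is indifferent between hunt Meadow and hunt Forest; this condition fixes q.
  the predator's payoff from hunt Meadow: q·4 + (1−q)·0 = 4q
  the predator's payoff from hunt Forest: q·(-1) + (1−q)·7 = -8q + 7
  4q = -8q + 7  ⇒  12q = 7  ⇒  q = 7/12.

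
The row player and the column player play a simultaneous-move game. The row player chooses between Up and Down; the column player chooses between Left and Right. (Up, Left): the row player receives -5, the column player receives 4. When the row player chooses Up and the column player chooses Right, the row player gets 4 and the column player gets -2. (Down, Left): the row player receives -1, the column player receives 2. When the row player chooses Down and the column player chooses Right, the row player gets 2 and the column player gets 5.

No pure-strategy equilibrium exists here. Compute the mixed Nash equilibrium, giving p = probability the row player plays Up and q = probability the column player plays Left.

p = 1/3, q = 1/3

For the column player to be willing to mix, the column player must be indifferent between Left and Right, which pins down the row player's mix.
  the column player's payoff from Left: p·4 + (1−p)·2 = 2p + 2
  the column player's payoff from Right: p·(-2) + (1−p)·5 = -7p + 5
  2p + 2 = -7p + 5  ⇒  9p = 3  ⇒  p = 1/3.
The column player's mix must leave the row player indifferent between Up and Down.
  the row player's payoff to Up: q·(-5) + (1−q)·4 = -9q + 4
  the row player's payoff to Down: q·(-1) + (1−q)·2 = -3q + 2
  -9q + 4 = -3q + 2  ⇒  -6q = -2  ⇒  q = 1/3.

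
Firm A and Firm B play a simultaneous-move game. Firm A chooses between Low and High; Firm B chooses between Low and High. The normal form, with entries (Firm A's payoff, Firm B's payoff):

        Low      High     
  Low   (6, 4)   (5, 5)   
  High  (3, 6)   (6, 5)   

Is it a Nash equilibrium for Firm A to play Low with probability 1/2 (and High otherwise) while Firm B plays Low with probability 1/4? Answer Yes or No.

Yes

Check Firm B's indifference given Firm A's mix p = 1/2:
  payoff from Low = 5; payoff from High = 5 — equal.
Check Firm A's indifference given Firm B's mix q = 1/4:
  payoff from Low = 21/4; payoff from High = 21/4 — equal.
Both players are indifferent, so neither can profitably deviate.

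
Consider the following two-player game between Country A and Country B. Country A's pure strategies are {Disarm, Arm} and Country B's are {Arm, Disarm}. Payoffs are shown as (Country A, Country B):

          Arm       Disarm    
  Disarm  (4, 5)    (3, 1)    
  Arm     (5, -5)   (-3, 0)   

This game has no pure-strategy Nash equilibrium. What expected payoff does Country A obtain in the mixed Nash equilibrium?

Country B's mix must leave Country A indifferent between Disarm and Arm.
  Country A's payoff from Disarm: q·4 + (1−q)·3 = q + 3
  Country A's payoff from Arm: q·5 + (1−q)·(-3) = 8q - 3
  q + 3 = 8q - 3  ⇒  -7q = -6  ⇒  q = 6/7.
At equilibrium Country A is indifferent across rows, so Country A's payoff equals the payoff from Disarm: (6/7)·4 + (1/7)·3 = 27/7.

27/7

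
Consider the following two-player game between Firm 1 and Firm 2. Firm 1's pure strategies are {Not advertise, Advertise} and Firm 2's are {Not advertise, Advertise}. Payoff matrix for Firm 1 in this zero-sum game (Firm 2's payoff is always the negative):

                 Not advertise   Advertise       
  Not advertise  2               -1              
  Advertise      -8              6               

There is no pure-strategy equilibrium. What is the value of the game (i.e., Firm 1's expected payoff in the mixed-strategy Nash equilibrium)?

v = 4/17

Firm 2's mix must leave Firm 1 indifferent between Not advertise and Advertise.
  Firm 1's expected payoff from Not advertise: q·2 + (1−q)·(-1) = 3q - 1
  Firm 1's expected payoff from Advertise: q·(-8) + (1−q)·6 = -14q + 6
  3q - 1 = -14q + 6  ⇒  17q = 7  ⇒  q = 7/17.
The value is Firm 1's expected payoff against this mix (using Not advertise): (7/17)·2 + (10/17)·(-1) = 4/17.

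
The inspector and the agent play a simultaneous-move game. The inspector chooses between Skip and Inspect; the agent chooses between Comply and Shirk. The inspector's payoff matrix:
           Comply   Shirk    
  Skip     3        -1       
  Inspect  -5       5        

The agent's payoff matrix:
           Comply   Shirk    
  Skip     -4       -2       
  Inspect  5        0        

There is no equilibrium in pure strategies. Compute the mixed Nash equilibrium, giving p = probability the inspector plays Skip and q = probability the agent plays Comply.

p = 5/7, q = 3/7

Set the agent's expected payoff from Comply equal to that from Shirk:
  the agent's expected payoff from Comply: p·(-4) + (1−p)·5 = -9p + 5
  the agent's expected payoff from Shirk: p·(-2) + (1−p)·0 = -2p
  -9p + 5 = -2p  ⇒  -7p = -5  ⇒  p = 5/7.
The agent's mix must leave the inspector indifferent between Skip and Inspect.
  the inspector's expected payoff from Skip: q·3 + (1−q)·(-1) = 4q - 1
  the inspector's expected payoff from Inspect: q·(-5) + (1−q)·5 = -10q + 5
  4q - 1 = -10q + 5  ⇒  14q = 6  ⇒  q = 3/7.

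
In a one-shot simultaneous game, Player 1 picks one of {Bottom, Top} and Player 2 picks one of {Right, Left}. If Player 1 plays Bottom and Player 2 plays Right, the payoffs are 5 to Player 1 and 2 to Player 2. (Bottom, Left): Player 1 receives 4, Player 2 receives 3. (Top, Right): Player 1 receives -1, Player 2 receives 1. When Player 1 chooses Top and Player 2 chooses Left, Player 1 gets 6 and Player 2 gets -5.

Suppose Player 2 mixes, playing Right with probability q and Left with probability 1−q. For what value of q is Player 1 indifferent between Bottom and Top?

Player 1's indifference between Bottom and Top determines Player 2's mixing probability q:
  Player 1's payoff from Bottom: q·5 + (1−q)·4 = q + 4
  Player 1's payoff from Top: q·(-1) + (1−q)·6 = -7q + 6
  q + 4 = -7q + 6  ⇒  8q = 2  ⇒  q = 1/4.

q = 1/4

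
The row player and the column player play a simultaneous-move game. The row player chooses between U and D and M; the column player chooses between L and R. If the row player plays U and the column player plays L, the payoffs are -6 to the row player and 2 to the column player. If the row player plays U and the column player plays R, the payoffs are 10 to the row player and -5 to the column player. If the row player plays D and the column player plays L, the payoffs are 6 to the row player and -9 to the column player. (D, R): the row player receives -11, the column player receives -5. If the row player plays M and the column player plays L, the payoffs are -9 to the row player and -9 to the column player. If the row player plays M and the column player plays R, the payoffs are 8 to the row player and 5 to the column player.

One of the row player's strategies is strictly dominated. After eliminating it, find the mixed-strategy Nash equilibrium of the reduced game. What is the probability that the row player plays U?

The row player's strategy M is strictly dominated by U: -6 > -9 and 10 > 8. Eliminate M.
In a mixed equilibrium the column player is indifferent between L and R; this condition fixes p.
  the column player's payoff from L: p·2 + (1−p)·(-9) = 11p - 9
  the column player's payoff from R: p·(-5) + (1−p)·(-5) = -5
  11p - 9 = -5  ⇒  11p = 4  ⇒  p = 4/11.

p = 4/11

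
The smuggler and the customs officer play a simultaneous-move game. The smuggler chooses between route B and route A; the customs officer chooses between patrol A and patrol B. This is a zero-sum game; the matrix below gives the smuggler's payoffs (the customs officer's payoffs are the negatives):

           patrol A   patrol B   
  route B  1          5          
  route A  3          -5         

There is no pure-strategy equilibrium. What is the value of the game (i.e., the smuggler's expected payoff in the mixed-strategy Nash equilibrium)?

The customs officer's mix must leave the smuggler indifferent between route B and route A.
  the smuggler's payoff from route B: q·1 + (1−q)·5 = -4q + 5
  the smuggler's payoff from route A: q·3 + (1−q)·(-5) = 8q - 5
  -4q + 5 = 8q - 5  ⇒  -12q = -10  ⇒  q = 5/6.
The value is the smuggler's expected payoff against this mix (using route B): (5/6)·1 + (1/6)·5 = 5/3.

v = 5/3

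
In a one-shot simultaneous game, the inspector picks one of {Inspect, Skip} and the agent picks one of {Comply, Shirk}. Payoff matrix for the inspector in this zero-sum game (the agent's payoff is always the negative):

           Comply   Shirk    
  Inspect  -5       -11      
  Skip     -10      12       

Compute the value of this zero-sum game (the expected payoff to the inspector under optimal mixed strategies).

Set the inspector's expected payoff from Inspect equal to that from Skip:
  the inspector's payoff to Inspect: q·(-5) + (1−q)·(-11) = 6q - 11
  the inspector's payoff to Skip: q·(-10) + (1−q)·12 = -22q + 12
  6q - 11 = -22q + 12  ⇒  28q = 23  ⇒  q = 23/28.
The value is the inspector's expected payoff against this mix (using Inspect): (23/28)·(-5) + (5/28)·(-11) = -85/14.

v = -85/14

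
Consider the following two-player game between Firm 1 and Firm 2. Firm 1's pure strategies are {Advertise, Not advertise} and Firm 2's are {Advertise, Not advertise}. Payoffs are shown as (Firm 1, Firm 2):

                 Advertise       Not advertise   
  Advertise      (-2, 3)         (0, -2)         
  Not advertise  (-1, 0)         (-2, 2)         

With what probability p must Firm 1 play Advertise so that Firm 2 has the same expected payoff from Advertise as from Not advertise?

p = 2/7

Set Firm 2's expected payoff from Advertise equal to that from Not advertise:
  Firm 2's payoff from Advertise: p·3 + (1−p)·0 = 3p
  Firm 2's payoff from Not advertise: p·(-2) + (1−p)·2 = -4p + 2
  3p = -4p + 2  ⇒  7p = 2  ⇒  p = 2/7.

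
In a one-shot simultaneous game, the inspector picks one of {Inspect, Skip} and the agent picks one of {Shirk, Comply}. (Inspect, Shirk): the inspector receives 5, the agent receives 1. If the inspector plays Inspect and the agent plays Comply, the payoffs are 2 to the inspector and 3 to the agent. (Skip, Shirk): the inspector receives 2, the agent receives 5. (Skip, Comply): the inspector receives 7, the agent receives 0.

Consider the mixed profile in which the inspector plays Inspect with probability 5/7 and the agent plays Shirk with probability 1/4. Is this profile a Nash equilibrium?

No

Given the agent's mix q = 1/4, the inspector's payoff from Inspect is 11/4 but from Skip is 23/4. The inspector strictly prefers Skip, so the inspector would not mix.
So the proposed profile is not a Nash equilibrium.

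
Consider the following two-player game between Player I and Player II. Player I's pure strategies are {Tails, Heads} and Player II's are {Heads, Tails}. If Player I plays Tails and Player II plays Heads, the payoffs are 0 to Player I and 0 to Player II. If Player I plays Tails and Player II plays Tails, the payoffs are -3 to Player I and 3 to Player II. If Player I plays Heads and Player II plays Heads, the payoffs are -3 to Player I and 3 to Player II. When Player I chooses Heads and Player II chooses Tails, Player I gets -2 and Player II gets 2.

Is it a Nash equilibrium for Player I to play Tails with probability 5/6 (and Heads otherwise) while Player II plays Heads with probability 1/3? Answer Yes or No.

No

Given Player I's mix p = 5/6, Player II's payoff from Heads is 1/2 but from Tails is 17/6. Player II strictly prefers Tails, so Player II would not mix.
So the proposed profile is not a Nash equilibrium.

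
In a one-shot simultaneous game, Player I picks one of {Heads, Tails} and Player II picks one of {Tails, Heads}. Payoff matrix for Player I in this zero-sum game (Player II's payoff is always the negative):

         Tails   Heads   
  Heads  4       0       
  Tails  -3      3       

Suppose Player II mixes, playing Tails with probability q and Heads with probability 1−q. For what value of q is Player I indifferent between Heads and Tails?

For Player I to be willing to mix, Player I must be indifferent between Heads and Tails, which pins down Player II's mix.
  Player I's payoff from Heads: q·4 + (1−q)·0 = 4q
  Player I's payoff from Tails: q·(-3) + (1−q)·3 = -6q + 3
  4q = -6q + 3  ⇒  10q = 3  ⇒  q = 3/10.

q = 3/10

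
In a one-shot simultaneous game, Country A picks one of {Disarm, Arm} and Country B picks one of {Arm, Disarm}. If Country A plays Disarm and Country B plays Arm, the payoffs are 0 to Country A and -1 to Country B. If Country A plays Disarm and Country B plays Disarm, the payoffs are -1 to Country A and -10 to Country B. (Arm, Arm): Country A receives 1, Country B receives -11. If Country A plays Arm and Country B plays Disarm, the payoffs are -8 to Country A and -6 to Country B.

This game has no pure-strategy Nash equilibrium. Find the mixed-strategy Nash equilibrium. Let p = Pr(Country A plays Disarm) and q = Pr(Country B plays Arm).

Country B's indifference between Arm and Disarm determines Country A's mixing probability p:
  Country B's payoff from Arm: p·(-1) + (1−p)·(-11) = 10p - 11
  Country B's payoff from Disarm: p·(-10) + (1−p)·(-6) = -4p - 6
  10p - 11 = -4p - 6  ⇒  14p = 5  ⇒  p = 5/14.
Country A's indifference between Disarm and Arm determines Country B's mixing probability q:
  Country A's payoff to Disarm: q·0 + (1−q)·(-1) = q - 1
  Country A's payoff to Arm: q·1 + (1−q)·(-8) = 9q - 8
  q - 1 = 9q - 8  ⇒  -8q = -7  ⇒  q = 7/8.

p = 5/14, q = 7/8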